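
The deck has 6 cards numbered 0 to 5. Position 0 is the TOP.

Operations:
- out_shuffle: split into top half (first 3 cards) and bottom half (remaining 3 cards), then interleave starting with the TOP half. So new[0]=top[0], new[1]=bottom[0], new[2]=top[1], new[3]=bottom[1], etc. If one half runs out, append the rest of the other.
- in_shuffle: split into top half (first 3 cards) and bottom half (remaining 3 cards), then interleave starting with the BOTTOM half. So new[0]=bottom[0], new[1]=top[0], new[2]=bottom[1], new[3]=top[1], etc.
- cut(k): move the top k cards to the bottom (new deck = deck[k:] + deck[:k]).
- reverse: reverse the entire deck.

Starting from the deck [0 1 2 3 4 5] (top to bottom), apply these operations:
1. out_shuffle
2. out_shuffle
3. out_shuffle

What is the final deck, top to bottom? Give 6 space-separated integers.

Answer: 0 2 4 1 3 5

Derivation:
After op 1 (out_shuffle): [0 3 1 4 2 5]
After op 2 (out_shuffle): [0 4 3 2 1 5]
After op 3 (out_shuffle): [0 2 4 1 3 5]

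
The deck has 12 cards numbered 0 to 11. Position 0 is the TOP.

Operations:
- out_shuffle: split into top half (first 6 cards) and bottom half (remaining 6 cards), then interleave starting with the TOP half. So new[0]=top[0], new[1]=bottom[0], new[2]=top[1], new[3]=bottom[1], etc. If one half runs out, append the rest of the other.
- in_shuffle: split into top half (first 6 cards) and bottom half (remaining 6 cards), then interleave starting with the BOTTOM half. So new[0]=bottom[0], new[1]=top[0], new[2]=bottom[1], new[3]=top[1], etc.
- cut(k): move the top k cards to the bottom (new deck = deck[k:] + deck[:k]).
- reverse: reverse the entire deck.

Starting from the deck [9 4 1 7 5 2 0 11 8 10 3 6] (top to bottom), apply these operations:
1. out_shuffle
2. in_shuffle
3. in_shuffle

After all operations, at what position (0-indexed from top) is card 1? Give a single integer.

After op 1 (out_shuffle): [9 0 4 11 1 8 7 10 5 3 2 6]
After op 2 (in_shuffle): [7 9 10 0 5 4 3 11 2 1 6 8]
After op 3 (in_shuffle): [3 7 11 9 2 10 1 0 6 5 8 4]
Card 1 is at position 6.

Answer: 6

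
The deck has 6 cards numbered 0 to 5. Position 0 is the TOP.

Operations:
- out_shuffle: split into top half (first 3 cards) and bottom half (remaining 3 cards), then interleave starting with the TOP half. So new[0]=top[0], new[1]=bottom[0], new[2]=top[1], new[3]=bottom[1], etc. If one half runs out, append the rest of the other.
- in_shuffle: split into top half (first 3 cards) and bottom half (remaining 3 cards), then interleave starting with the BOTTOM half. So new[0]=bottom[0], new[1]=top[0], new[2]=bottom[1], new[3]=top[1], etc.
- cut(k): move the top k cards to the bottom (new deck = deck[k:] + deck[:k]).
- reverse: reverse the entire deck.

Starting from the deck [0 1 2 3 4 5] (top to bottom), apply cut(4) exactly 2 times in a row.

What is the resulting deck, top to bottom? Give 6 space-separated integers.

Answer: 2 3 4 5 0 1

Derivation:
After op 1 (cut(4)): [4 5 0 1 2 3]
After op 2 (cut(4)): [2 3 4 5 0 1]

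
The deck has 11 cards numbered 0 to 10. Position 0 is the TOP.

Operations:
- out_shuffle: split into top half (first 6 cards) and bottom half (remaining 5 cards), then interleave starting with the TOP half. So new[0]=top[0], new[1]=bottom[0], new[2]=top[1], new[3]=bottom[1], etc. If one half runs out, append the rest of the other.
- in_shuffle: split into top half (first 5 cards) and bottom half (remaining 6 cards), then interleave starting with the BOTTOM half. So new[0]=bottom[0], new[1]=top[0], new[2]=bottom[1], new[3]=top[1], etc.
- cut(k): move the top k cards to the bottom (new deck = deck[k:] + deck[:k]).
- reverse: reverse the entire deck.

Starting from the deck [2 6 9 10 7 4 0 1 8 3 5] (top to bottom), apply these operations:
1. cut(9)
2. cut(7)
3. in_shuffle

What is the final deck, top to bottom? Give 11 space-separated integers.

After op 1 (cut(9)): [3 5 2 6 9 10 7 4 0 1 8]
After op 2 (cut(7)): [4 0 1 8 3 5 2 6 9 10 7]
After op 3 (in_shuffle): [5 4 2 0 6 1 9 8 10 3 7]

Answer: 5 4 2 0 6 1 9 8 10 3 7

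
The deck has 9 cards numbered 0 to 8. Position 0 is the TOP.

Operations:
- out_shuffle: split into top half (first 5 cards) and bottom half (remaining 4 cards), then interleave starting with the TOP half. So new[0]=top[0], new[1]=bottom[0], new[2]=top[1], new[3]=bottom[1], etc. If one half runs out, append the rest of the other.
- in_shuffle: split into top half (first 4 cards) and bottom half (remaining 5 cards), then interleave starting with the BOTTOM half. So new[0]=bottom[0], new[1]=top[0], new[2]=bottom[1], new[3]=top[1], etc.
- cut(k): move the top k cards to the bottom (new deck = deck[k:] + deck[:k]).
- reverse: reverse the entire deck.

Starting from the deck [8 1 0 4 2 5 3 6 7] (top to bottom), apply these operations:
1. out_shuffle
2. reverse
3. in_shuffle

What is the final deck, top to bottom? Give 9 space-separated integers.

Answer: 0 2 3 7 1 4 5 6 8

Derivation:
After op 1 (out_shuffle): [8 5 1 3 0 6 4 7 2]
After op 2 (reverse): [2 7 4 6 0 3 1 5 8]
After op 3 (in_shuffle): [0 2 3 7 1 4 5 6 8]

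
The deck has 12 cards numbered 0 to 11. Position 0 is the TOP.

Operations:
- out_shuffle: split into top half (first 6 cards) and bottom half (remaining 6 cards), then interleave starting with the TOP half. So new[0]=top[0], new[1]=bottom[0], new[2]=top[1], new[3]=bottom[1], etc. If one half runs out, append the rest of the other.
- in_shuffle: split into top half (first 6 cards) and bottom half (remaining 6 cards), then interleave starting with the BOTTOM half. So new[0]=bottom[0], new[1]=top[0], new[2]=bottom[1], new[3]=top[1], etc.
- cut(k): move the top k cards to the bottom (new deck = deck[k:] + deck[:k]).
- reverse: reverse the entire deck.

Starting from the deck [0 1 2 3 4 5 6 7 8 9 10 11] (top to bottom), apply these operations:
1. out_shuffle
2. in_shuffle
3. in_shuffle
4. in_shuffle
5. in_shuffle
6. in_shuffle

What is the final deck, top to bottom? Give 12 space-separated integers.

Answer: 5 4 3 2 1 0 11 10 9 8 7 6

Derivation:
After op 1 (out_shuffle): [0 6 1 7 2 8 3 9 4 10 5 11]
After op 2 (in_shuffle): [3 0 9 6 4 1 10 7 5 2 11 8]
After op 3 (in_shuffle): [10 3 7 0 5 9 2 6 11 4 8 1]
After op 4 (in_shuffle): [2 10 6 3 11 7 4 0 8 5 1 9]
After op 5 (in_shuffle): [4 2 0 10 8 6 5 3 1 11 9 7]
After op 6 (in_shuffle): [5 4 3 2 1 0 11 10 9 8 7 6]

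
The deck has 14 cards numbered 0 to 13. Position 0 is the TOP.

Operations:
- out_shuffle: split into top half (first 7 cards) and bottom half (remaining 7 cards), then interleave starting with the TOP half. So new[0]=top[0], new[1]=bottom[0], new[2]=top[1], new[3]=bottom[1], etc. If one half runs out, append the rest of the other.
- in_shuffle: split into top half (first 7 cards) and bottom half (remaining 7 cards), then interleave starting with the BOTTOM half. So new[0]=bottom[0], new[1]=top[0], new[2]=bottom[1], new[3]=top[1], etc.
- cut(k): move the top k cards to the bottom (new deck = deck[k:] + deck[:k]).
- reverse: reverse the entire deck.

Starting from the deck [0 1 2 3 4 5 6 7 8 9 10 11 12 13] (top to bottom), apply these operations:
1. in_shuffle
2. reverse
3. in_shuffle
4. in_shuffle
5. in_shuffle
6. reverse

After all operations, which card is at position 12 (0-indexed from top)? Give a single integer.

Answer: 12

Derivation:
After op 1 (in_shuffle): [7 0 8 1 9 2 10 3 11 4 12 5 13 6]
After op 2 (reverse): [6 13 5 12 4 11 3 10 2 9 1 8 0 7]
After op 3 (in_shuffle): [10 6 2 13 9 5 1 12 8 4 0 11 7 3]
After op 4 (in_shuffle): [12 10 8 6 4 2 0 13 11 9 7 5 3 1]
After op 5 (in_shuffle): [13 12 11 10 9 8 7 6 5 4 3 2 1 0]
After op 6 (reverse): [0 1 2 3 4 5 6 7 8 9 10 11 12 13]
Position 12: card 12.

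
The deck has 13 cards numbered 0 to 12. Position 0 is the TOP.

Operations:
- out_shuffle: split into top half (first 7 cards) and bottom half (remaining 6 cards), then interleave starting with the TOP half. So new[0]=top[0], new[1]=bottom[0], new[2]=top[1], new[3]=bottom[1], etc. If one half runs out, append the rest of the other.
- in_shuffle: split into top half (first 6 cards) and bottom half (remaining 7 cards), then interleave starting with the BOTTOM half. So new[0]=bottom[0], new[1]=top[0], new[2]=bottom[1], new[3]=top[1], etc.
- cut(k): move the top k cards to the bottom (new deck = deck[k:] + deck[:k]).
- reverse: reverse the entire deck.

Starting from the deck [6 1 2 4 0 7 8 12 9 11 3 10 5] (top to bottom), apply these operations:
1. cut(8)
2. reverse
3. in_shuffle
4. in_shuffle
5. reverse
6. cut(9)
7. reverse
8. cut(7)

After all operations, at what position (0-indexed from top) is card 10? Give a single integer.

Answer: 2

Derivation:
After op 1 (cut(8)): [9 11 3 10 5 6 1 2 4 0 7 8 12]
After op 2 (reverse): [12 8 7 0 4 2 1 6 5 10 3 11 9]
After op 3 (in_shuffle): [1 12 6 8 5 7 10 0 3 4 11 2 9]
After op 4 (in_shuffle): [10 1 0 12 3 6 4 8 11 5 2 7 9]
After op 5 (reverse): [9 7 2 5 11 8 4 6 3 12 0 1 10]
After op 6 (cut(9)): [12 0 1 10 9 7 2 5 11 8 4 6 3]
After op 7 (reverse): [3 6 4 8 11 5 2 7 9 10 1 0 12]
After op 8 (cut(7)): [7 9 10 1 0 12 3 6 4 8 11 5 2]
Card 10 is at position 2.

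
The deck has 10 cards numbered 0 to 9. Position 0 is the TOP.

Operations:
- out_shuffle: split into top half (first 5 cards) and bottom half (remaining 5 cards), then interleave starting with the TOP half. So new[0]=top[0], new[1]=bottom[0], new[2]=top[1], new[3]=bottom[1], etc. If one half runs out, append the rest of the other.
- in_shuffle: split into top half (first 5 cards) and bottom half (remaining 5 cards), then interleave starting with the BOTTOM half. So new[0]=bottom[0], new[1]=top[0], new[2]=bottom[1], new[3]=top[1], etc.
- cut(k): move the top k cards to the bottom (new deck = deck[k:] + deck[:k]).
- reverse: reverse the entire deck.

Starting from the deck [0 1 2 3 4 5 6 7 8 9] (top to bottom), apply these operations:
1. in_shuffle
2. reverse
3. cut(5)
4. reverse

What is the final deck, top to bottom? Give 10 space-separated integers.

Answer: 2 8 3 9 4 5 0 6 1 7

Derivation:
After op 1 (in_shuffle): [5 0 6 1 7 2 8 3 9 4]
After op 2 (reverse): [4 9 3 8 2 7 1 6 0 5]
After op 3 (cut(5)): [7 1 6 0 5 4 9 3 8 2]
After op 4 (reverse): [2 8 3 9 4 5 0 6 1 7]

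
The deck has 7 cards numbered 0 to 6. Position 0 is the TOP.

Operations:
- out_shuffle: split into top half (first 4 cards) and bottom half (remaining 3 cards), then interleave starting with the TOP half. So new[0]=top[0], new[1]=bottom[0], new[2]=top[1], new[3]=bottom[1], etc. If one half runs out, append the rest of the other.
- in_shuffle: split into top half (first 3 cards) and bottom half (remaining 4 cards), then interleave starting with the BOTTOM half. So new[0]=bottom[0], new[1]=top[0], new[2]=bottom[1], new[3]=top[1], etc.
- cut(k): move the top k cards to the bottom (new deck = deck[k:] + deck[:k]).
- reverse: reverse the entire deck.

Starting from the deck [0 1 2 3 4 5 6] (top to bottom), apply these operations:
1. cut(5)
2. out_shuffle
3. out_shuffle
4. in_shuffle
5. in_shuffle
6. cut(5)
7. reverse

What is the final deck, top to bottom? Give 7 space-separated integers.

Answer: 2 5 1 4 0 3 6

Derivation:
After op 1 (cut(5)): [5 6 0 1 2 3 4]
After op 2 (out_shuffle): [5 2 6 3 0 4 1]
After op 3 (out_shuffle): [5 0 2 4 6 1 3]
After op 4 (in_shuffle): [4 5 6 0 1 2 3]
After op 5 (in_shuffle): [0 4 1 5 2 6 3]
After op 6 (cut(5)): [6 3 0 4 1 5 2]
After op 7 (reverse): [2 5 1 4 0 3 6]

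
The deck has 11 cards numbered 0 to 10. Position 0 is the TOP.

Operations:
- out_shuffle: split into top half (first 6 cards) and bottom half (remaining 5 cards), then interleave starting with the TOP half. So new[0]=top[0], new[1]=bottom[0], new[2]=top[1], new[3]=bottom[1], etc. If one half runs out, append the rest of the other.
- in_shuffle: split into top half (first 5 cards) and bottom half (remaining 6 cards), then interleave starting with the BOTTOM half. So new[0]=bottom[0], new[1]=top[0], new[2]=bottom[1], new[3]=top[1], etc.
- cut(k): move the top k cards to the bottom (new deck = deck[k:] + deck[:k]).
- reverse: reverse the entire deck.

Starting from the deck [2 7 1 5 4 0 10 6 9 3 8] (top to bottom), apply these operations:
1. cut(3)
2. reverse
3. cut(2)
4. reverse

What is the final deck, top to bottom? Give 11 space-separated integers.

After op 1 (cut(3)): [5 4 0 10 6 9 3 8 2 7 1]
After op 2 (reverse): [1 7 2 8 3 9 6 10 0 4 5]
After op 3 (cut(2)): [2 8 3 9 6 10 0 4 5 1 7]
After op 4 (reverse): [7 1 5 4 0 10 6 9 3 8 2]

Answer: 7 1 5 4 0 10 6 9 3 8 2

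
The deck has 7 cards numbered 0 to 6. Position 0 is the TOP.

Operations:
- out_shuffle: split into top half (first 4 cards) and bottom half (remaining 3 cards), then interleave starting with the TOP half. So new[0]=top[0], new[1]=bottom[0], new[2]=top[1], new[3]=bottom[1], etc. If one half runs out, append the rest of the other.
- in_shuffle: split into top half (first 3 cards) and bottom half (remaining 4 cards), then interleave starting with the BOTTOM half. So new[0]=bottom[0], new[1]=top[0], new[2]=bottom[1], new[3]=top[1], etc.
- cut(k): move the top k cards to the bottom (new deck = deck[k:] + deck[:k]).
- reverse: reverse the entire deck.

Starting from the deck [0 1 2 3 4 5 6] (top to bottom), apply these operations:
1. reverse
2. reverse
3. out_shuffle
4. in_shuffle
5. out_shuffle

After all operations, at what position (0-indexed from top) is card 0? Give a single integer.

Answer: 2

Derivation:
After op 1 (reverse): [6 5 4 3 2 1 0]
After op 2 (reverse): [0 1 2 3 4 5 6]
After op 3 (out_shuffle): [0 4 1 5 2 6 3]
After op 4 (in_shuffle): [5 0 2 4 6 1 3]
After op 5 (out_shuffle): [5 6 0 1 2 3 4]
Card 0 is at position 2.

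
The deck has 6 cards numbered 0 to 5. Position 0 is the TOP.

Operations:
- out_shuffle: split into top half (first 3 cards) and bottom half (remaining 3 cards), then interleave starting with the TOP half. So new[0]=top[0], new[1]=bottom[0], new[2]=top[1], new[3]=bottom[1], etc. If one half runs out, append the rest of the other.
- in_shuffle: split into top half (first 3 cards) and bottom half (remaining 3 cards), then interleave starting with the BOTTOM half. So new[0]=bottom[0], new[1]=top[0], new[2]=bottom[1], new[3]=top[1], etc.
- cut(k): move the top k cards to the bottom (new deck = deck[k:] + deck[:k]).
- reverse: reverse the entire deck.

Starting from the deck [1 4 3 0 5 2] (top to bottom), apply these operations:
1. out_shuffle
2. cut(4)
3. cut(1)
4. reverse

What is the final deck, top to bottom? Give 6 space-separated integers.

Answer: 3 5 4 0 1 2

Derivation:
After op 1 (out_shuffle): [1 0 4 5 3 2]
After op 2 (cut(4)): [3 2 1 0 4 5]
After op 3 (cut(1)): [2 1 0 4 5 3]
After op 4 (reverse): [3 5 4 0 1 2]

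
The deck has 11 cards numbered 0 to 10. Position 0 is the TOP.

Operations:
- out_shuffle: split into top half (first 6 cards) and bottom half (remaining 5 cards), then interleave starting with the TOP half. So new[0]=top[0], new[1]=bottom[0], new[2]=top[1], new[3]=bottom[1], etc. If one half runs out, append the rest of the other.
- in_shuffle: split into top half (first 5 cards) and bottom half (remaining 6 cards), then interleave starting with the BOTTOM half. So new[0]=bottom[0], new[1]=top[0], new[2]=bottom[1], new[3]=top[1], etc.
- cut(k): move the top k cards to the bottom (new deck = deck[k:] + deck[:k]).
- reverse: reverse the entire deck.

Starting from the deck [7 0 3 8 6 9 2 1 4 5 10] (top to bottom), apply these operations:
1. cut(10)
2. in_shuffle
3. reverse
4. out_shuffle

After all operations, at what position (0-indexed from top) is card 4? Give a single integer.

After op 1 (cut(10)): [10 7 0 3 8 6 9 2 1 4 5]
After op 2 (in_shuffle): [6 10 9 7 2 0 1 3 4 8 5]
After op 3 (reverse): [5 8 4 3 1 0 2 7 9 10 6]
After op 4 (out_shuffle): [5 2 8 7 4 9 3 10 1 6 0]
Card 4 is at position 4.

Answer: 4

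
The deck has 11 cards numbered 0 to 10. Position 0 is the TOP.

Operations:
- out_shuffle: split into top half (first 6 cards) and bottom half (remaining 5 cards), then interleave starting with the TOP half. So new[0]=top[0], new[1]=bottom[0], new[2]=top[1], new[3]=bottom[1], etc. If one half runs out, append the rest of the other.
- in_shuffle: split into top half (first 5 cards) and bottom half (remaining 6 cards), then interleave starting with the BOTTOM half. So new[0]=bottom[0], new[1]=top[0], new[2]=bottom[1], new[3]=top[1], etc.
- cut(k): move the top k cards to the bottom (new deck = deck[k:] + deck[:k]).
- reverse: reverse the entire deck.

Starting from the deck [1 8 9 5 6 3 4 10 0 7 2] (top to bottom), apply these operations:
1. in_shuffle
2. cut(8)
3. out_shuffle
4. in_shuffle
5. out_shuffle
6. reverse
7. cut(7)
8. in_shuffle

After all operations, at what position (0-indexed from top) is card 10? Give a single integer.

Answer: 1

Derivation:
After op 1 (in_shuffle): [3 1 4 8 10 9 0 5 7 6 2]
After op 2 (cut(8)): [7 6 2 3 1 4 8 10 9 0 5]
After op 3 (out_shuffle): [7 8 6 10 2 9 3 0 1 5 4]
After op 4 (in_shuffle): [9 7 3 8 0 6 1 10 5 2 4]
After op 5 (out_shuffle): [9 1 7 10 3 5 8 2 0 4 6]
After op 6 (reverse): [6 4 0 2 8 5 3 10 7 1 9]
After op 7 (cut(7)): [10 7 1 9 6 4 0 2 8 5 3]
After op 8 (in_shuffle): [4 10 0 7 2 1 8 9 5 6 3]
Card 10 is at position 1.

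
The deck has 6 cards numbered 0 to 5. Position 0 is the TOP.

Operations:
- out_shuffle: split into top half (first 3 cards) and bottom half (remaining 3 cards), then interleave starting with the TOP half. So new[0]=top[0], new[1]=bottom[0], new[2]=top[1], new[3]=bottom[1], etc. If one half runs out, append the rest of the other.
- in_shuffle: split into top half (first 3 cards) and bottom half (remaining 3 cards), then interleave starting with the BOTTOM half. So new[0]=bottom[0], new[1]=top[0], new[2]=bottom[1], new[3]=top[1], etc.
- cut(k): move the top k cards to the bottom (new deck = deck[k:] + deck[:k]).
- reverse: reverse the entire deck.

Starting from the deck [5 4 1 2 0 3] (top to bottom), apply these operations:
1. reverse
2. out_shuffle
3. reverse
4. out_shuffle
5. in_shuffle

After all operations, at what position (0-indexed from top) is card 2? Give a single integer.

After op 1 (reverse): [3 0 2 1 4 5]
After op 2 (out_shuffle): [3 1 0 4 2 5]
After op 3 (reverse): [5 2 4 0 1 3]
After op 4 (out_shuffle): [5 0 2 1 4 3]
After op 5 (in_shuffle): [1 5 4 0 3 2]
Card 2 is at position 5.

Answer: 5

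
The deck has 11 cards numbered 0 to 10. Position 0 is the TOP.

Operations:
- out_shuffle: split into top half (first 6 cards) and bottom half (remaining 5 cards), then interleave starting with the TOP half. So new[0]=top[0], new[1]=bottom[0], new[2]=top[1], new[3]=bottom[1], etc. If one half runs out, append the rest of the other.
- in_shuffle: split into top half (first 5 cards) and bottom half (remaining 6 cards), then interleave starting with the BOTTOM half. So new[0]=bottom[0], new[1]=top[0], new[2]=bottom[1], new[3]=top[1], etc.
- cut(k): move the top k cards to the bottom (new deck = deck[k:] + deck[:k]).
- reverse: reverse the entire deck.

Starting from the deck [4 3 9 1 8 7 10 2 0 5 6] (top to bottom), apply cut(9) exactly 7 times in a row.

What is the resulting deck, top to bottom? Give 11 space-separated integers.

After op 1 (cut(9)): [5 6 4 3 9 1 8 7 10 2 0]
After op 2 (cut(9)): [2 0 5 6 4 3 9 1 8 7 10]
After op 3 (cut(9)): [7 10 2 0 5 6 4 3 9 1 8]
After op 4 (cut(9)): [1 8 7 10 2 0 5 6 4 3 9]
After op 5 (cut(9)): [3 9 1 8 7 10 2 0 5 6 4]
After op 6 (cut(9)): [6 4 3 9 1 8 7 10 2 0 5]
After op 7 (cut(9)): [0 5 6 4 3 9 1 8 7 10 2]

Answer: 0 5 6 4 3 9 1 8 7 10 2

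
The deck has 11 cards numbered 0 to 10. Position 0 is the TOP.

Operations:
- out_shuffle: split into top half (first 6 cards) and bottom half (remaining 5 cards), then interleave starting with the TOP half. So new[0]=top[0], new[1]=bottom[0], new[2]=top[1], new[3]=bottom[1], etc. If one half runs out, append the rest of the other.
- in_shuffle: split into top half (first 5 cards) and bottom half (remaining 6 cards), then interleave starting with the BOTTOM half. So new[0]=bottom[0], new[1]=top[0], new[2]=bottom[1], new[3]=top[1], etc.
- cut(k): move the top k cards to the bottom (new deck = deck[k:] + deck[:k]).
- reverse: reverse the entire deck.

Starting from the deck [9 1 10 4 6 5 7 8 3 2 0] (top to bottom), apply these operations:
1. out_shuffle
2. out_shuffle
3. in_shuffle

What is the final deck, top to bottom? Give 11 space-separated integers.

Answer: 6 9 8 4 0 7 10 2 5 1 3

Derivation:
After op 1 (out_shuffle): [9 7 1 8 10 3 4 2 6 0 5]
After op 2 (out_shuffle): [9 4 7 2 1 6 8 0 10 5 3]
After op 3 (in_shuffle): [6 9 8 4 0 7 10 2 5 1 3]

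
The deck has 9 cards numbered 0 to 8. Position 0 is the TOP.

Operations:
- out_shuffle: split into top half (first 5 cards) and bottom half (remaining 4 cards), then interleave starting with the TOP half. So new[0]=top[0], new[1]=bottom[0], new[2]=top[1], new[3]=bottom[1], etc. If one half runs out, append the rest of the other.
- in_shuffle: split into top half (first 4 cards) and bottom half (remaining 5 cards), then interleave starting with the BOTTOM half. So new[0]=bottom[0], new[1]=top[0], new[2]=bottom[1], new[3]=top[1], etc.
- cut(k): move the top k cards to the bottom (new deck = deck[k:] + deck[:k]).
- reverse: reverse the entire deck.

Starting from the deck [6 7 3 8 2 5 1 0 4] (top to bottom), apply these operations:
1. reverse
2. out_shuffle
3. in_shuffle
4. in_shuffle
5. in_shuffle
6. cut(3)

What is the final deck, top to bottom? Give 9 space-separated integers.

Answer: 1 3 0 8 4 2 6 5 7

Derivation:
After op 1 (reverse): [4 0 1 5 2 8 3 7 6]
After op 2 (out_shuffle): [4 8 0 3 1 7 5 6 2]
After op 3 (in_shuffle): [1 4 7 8 5 0 6 3 2]
After op 4 (in_shuffle): [5 1 0 4 6 7 3 8 2]
After op 5 (in_shuffle): [6 5 7 1 3 0 8 4 2]
After op 6 (cut(3)): [1 3 0 8 4 2 6 5 7]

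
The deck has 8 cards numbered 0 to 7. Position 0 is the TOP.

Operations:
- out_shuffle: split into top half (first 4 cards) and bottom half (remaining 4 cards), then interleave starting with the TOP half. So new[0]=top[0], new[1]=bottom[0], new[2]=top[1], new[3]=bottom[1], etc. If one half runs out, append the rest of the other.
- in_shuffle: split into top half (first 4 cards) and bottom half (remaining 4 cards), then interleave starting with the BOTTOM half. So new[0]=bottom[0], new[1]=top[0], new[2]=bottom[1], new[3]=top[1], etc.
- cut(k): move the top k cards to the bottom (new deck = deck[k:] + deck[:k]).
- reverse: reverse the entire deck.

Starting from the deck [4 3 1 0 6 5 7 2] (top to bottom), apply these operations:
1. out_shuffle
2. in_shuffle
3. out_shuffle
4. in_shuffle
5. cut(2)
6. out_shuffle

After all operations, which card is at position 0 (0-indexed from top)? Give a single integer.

After op 1 (out_shuffle): [4 6 3 5 1 7 0 2]
After op 2 (in_shuffle): [1 4 7 6 0 3 2 5]
After op 3 (out_shuffle): [1 0 4 3 7 2 6 5]
After op 4 (in_shuffle): [7 1 2 0 6 4 5 3]
After op 5 (cut(2)): [2 0 6 4 5 3 7 1]
After op 6 (out_shuffle): [2 5 0 3 6 7 4 1]
Position 0: card 2.

Answer: 2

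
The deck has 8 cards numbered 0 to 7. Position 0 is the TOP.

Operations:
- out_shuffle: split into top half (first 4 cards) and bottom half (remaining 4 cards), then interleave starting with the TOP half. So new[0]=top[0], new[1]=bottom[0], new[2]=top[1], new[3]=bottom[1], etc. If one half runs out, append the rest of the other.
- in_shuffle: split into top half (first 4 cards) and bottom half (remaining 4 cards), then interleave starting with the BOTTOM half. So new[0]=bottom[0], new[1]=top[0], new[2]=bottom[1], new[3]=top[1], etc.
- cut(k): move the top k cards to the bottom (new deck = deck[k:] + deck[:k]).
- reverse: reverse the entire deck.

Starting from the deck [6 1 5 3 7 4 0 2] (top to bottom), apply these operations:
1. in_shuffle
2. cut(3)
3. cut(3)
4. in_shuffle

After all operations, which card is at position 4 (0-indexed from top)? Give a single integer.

Answer: 0

Derivation:
After op 1 (in_shuffle): [7 6 4 1 0 5 2 3]
After op 2 (cut(3)): [1 0 5 2 3 7 6 4]
After op 3 (cut(3)): [2 3 7 6 4 1 0 5]
After op 4 (in_shuffle): [4 2 1 3 0 7 5 6]
Position 4: card 0.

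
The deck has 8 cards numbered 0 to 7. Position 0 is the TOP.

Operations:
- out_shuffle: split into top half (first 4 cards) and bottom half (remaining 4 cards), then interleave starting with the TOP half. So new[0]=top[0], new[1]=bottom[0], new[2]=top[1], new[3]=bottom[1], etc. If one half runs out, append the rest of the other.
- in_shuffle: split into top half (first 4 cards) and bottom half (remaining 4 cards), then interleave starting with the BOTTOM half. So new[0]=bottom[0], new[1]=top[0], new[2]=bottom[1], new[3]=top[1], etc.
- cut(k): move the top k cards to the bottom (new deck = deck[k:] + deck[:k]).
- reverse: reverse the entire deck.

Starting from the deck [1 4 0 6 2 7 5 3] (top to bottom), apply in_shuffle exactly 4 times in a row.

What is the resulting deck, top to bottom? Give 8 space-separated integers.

After op 1 (in_shuffle): [2 1 7 4 5 0 3 6]
After op 2 (in_shuffle): [5 2 0 1 3 7 6 4]
After op 3 (in_shuffle): [3 5 7 2 6 0 4 1]
After op 4 (in_shuffle): [6 3 0 5 4 7 1 2]

Answer: 6 3 0 5 4 7 1 2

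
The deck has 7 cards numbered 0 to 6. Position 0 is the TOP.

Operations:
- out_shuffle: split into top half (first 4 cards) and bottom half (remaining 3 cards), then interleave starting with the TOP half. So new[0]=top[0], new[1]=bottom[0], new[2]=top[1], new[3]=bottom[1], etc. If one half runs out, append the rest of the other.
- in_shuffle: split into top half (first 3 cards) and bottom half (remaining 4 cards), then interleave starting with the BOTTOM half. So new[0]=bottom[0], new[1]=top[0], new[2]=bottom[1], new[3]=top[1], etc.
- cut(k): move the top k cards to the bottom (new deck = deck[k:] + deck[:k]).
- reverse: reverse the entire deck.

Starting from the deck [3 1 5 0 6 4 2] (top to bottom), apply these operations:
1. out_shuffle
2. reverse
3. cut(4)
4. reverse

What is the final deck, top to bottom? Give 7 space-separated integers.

After op 1 (out_shuffle): [3 6 1 4 5 2 0]
After op 2 (reverse): [0 2 5 4 1 6 3]
After op 3 (cut(4)): [1 6 3 0 2 5 4]
After op 4 (reverse): [4 5 2 0 3 6 1]

Answer: 4 5 2 0 3 6 1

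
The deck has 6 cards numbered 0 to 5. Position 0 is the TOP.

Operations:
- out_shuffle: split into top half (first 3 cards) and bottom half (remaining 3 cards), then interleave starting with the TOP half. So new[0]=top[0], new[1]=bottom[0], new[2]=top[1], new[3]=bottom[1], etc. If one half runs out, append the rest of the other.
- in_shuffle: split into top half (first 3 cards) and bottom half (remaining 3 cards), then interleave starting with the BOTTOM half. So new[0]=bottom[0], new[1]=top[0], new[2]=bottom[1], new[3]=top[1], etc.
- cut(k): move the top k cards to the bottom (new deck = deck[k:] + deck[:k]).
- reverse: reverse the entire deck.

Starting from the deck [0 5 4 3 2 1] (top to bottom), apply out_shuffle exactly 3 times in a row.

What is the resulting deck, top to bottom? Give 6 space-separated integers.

Answer: 0 4 2 5 3 1

Derivation:
After op 1 (out_shuffle): [0 3 5 2 4 1]
After op 2 (out_shuffle): [0 2 3 4 5 1]
After op 3 (out_shuffle): [0 4 2 5 3 1]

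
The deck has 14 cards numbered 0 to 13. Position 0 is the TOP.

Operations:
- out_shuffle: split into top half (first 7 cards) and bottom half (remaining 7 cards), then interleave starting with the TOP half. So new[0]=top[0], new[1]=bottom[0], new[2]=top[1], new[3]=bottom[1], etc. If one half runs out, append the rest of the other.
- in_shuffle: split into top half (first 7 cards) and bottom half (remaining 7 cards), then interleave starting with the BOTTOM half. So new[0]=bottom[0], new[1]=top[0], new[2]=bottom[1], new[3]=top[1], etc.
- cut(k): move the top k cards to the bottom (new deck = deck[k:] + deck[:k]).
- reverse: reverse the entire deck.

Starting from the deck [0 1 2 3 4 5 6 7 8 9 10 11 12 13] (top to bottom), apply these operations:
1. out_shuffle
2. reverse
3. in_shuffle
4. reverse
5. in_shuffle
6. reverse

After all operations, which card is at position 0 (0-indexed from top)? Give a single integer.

Answer: 5

Derivation:
After op 1 (out_shuffle): [0 7 1 8 2 9 3 10 4 11 5 12 6 13]
After op 2 (reverse): [13 6 12 5 11 4 10 3 9 2 8 1 7 0]
After op 3 (in_shuffle): [3 13 9 6 2 12 8 5 1 11 7 4 0 10]
After op 4 (reverse): [10 0 4 7 11 1 5 8 12 2 6 9 13 3]
After op 5 (in_shuffle): [8 10 12 0 2 4 6 7 9 11 13 1 3 5]
After op 6 (reverse): [5 3 1 13 11 9 7 6 4 2 0 12 10 8]
Position 0: card 5.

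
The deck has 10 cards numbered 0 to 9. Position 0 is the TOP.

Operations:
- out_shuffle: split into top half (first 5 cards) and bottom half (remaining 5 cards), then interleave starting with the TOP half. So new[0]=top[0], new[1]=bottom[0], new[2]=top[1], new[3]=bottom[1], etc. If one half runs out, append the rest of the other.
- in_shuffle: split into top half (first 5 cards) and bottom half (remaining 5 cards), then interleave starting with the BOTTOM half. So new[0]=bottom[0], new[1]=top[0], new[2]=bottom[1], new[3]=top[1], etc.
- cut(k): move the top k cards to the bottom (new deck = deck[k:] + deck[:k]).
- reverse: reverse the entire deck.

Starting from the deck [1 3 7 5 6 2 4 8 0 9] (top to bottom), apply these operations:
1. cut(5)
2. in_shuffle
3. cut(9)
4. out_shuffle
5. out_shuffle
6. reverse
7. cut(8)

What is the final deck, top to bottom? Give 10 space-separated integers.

Answer: 5 9 6 2 4 8 0 1 3 7

Derivation:
After op 1 (cut(5)): [2 4 8 0 9 1 3 7 5 6]
After op 2 (in_shuffle): [1 2 3 4 7 8 5 0 6 9]
After op 3 (cut(9)): [9 1 2 3 4 7 8 5 0 6]
After op 4 (out_shuffle): [9 7 1 8 2 5 3 0 4 6]
After op 5 (out_shuffle): [9 5 7 3 1 0 8 4 2 6]
After op 6 (reverse): [6 2 4 8 0 1 3 7 5 9]
After op 7 (cut(8)): [5 9 6 2 4 8 0 1 3 7]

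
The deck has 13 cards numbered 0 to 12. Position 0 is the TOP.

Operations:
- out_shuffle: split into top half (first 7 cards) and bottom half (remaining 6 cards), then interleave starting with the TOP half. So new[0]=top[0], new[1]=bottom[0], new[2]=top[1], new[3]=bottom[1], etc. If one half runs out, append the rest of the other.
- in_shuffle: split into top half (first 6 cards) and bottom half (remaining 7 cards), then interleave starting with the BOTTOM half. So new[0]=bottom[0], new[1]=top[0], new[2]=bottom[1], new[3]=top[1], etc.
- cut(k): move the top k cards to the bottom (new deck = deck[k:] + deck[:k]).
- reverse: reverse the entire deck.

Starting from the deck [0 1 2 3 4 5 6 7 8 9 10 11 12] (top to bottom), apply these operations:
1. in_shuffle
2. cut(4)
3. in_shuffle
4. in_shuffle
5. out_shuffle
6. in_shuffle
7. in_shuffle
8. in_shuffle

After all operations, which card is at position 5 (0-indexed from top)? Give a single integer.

After op 1 (in_shuffle): [6 0 7 1 8 2 9 3 10 4 11 5 12]
After op 2 (cut(4)): [8 2 9 3 10 4 11 5 12 6 0 7 1]
After op 3 (in_shuffle): [11 8 5 2 12 9 6 3 0 10 7 4 1]
After op 4 (in_shuffle): [6 11 3 8 0 5 10 2 7 12 4 9 1]
After op 5 (out_shuffle): [6 2 11 7 3 12 8 4 0 9 5 1 10]
After op 6 (in_shuffle): [8 6 4 2 0 11 9 7 5 3 1 12 10]
After op 7 (in_shuffle): [9 8 7 6 5 4 3 2 1 0 12 11 10]
After op 8 (in_shuffle): [3 9 2 8 1 7 0 6 12 5 11 4 10]
Position 5: card 7.

Answer: 7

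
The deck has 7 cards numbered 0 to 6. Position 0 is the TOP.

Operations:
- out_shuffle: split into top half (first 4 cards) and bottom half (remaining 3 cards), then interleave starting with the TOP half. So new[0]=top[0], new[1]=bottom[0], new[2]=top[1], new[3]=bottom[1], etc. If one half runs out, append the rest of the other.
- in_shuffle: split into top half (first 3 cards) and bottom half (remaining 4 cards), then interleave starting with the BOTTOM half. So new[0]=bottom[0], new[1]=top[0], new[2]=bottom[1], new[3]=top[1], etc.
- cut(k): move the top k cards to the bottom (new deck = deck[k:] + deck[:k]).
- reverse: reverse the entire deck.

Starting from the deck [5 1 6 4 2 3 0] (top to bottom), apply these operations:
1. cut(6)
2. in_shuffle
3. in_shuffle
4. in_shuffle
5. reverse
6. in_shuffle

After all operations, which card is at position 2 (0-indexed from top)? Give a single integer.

After op 1 (cut(6)): [0 5 1 6 4 2 3]
After op 2 (in_shuffle): [6 0 4 5 2 1 3]
After op 3 (in_shuffle): [5 6 2 0 1 4 3]
After op 4 (in_shuffle): [0 5 1 6 4 2 3]
After op 5 (reverse): [3 2 4 6 1 5 0]
After op 6 (in_shuffle): [6 3 1 2 5 4 0]
Position 2: card 1.

Answer: 1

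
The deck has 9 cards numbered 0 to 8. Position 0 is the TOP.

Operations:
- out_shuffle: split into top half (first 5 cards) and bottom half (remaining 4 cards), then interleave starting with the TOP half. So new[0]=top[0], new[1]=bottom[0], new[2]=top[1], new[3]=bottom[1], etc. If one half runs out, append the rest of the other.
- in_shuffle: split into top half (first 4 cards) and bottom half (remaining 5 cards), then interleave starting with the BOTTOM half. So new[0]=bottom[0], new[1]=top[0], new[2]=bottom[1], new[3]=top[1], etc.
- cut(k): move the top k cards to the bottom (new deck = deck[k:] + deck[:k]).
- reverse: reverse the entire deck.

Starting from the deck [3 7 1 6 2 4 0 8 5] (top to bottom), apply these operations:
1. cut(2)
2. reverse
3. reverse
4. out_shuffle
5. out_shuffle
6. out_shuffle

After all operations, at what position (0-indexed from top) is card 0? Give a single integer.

After op 1 (cut(2)): [1 6 2 4 0 8 5 3 7]
After op 2 (reverse): [7 3 5 8 0 4 2 6 1]
After op 3 (reverse): [1 6 2 4 0 8 5 3 7]
After op 4 (out_shuffle): [1 8 6 5 2 3 4 7 0]
After op 5 (out_shuffle): [1 3 8 4 6 7 5 0 2]
After op 6 (out_shuffle): [1 7 3 5 8 0 4 2 6]
Card 0 is at position 5.

Answer: 5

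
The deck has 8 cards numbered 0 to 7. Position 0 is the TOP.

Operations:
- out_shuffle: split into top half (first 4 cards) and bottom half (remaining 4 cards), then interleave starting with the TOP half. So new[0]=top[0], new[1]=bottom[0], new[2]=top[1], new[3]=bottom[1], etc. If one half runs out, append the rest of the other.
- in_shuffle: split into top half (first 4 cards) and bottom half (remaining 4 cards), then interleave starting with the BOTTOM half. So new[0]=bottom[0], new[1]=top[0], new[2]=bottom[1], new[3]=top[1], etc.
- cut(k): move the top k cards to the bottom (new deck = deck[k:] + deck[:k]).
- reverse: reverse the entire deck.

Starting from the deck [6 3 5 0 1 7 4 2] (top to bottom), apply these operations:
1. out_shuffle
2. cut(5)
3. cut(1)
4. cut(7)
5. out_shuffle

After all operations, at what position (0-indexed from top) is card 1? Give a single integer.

Answer: 1

Derivation:
After op 1 (out_shuffle): [6 1 3 7 5 4 0 2]
After op 2 (cut(5)): [4 0 2 6 1 3 7 5]
After op 3 (cut(1)): [0 2 6 1 3 7 5 4]
After op 4 (cut(7)): [4 0 2 6 1 3 7 5]
After op 5 (out_shuffle): [4 1 0 3 2 7 6 5]
Card 1 is at position 1.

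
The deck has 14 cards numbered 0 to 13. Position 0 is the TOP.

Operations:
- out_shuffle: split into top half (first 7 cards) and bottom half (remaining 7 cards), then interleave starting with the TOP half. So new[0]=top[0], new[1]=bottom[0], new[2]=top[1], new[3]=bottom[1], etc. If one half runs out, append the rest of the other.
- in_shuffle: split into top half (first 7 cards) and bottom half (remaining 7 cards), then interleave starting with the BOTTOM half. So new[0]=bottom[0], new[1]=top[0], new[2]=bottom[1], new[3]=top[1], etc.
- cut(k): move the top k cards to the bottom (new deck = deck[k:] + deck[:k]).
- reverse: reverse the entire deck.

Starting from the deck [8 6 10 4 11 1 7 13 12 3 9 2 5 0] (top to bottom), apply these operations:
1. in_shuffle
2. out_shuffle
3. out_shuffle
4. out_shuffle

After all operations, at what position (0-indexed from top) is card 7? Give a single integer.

Answer: 13

Derivation:
After op 1 (in_shuffle): [13 8 12 6 3 10 9 4 2 11 5 1 0 7]
After op 2 (out_shuffle): [13 4 8 2 12 11 6 5 3 1 10 0 9 7]
After op 3 (out_shuffle): [13 5 4 3 8 1 2 10 12 0 11 9 6 7]
After op 4 (out_shuffle): [13 10 5 12 4 0 3 11 8 9 1 6 2 7]
Card 7 is at position 13.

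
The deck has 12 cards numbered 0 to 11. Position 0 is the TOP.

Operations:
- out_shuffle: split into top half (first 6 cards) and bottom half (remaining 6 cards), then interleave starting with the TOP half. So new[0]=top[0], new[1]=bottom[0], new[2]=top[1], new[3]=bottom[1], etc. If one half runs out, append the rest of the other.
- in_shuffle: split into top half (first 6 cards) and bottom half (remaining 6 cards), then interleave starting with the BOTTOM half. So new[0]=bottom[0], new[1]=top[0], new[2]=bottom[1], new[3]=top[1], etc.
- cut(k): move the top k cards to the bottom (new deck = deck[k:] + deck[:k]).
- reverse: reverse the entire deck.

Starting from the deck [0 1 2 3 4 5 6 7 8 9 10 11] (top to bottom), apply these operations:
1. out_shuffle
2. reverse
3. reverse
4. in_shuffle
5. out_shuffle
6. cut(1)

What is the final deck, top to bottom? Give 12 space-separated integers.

Answer: 10 0 7 9 5 6 2 4 11 1 8 3

Derivation:
After op 1 (out_shuffle): [0 6 1 7 2 8 3 9 4 10 5 11]
After op 2 (reverse): [11 5 10 4 9 3 8 2 7 1 6 0]
After op 3 (reverse): [0 6 1 7 2 8 3 9 4 10 5 11]
After op 4 (in_shuffle): [3 0 9 6 4 1 10 7 5 2 11 8]
After op 5 (out_shuffle): [3 10 0 7 9 5 6 2 4 11 1 8]
After op 6 (cut(1)): [10 0 7 9 5 6 2 4 11 1 8 3]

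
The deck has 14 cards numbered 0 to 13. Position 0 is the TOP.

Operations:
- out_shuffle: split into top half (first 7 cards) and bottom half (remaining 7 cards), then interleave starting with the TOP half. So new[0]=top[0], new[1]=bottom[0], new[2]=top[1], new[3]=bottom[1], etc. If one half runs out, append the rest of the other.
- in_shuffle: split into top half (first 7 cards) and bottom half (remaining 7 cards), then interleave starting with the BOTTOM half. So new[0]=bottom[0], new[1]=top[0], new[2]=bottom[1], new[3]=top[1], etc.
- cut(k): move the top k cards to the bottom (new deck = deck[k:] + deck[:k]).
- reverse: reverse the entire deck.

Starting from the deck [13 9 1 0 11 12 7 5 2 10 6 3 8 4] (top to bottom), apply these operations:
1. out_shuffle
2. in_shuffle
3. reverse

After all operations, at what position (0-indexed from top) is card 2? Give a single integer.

Answer: 6

Derivation:
After op 1 (out_shuffle): [13 5 9 2 1 10 0 6 11 3 12 8 7 4]
After op 2 (in_shuffle): [6 13 11 5 3 9 12 2 8 1 7 10 4 0]
After op 3 (reverse): [0 4 10 7 1 8 2 12 9 3 5 11 13 6]
Card 2 is at position 6.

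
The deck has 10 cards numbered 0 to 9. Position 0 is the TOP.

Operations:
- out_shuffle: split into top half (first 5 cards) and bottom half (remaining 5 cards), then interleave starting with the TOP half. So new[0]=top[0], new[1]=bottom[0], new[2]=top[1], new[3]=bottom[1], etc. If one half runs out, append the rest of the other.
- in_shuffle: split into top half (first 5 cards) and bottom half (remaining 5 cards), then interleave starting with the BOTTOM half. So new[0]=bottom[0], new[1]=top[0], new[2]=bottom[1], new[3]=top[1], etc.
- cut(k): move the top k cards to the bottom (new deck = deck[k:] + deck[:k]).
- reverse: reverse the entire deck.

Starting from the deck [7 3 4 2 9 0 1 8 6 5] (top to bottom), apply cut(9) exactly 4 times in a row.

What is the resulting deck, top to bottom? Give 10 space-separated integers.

After op 1 (cut(9)): [5 7 3 4 2 9 0 1 8 6]
After op 2 (cut(9)): [6 5 7 3 4 2 9 0 1 8]
After op 3 (cut(9)): [8 6 5 7 3 4 2 9 0 1]
After op 4 (cut(9)): [1 8 6 5 7 3 4 2 9 0]

Answer: 1 8 6 5 7 3 4 2 9 0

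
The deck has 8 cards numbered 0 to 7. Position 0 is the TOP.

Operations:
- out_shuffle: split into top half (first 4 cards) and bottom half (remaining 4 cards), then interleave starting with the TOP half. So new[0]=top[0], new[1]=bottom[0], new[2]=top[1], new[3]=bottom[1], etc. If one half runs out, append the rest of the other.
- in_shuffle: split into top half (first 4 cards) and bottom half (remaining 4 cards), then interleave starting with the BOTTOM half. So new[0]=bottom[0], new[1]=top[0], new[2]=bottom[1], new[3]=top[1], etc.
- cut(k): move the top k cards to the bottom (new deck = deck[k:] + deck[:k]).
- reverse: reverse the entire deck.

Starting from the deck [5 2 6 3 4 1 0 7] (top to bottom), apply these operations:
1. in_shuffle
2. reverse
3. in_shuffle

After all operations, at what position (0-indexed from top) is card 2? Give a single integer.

Answer: 0

Derivation:
After op 1 (in_shuffle): [4 5 1 2 0 6 7 3]
After op 2 (reverse): [3 7 6 0 2 1 5 4]
After op 3 (in_shuffle): [2 3 1 7 5 6 4 0]
Card 2 is at position 0.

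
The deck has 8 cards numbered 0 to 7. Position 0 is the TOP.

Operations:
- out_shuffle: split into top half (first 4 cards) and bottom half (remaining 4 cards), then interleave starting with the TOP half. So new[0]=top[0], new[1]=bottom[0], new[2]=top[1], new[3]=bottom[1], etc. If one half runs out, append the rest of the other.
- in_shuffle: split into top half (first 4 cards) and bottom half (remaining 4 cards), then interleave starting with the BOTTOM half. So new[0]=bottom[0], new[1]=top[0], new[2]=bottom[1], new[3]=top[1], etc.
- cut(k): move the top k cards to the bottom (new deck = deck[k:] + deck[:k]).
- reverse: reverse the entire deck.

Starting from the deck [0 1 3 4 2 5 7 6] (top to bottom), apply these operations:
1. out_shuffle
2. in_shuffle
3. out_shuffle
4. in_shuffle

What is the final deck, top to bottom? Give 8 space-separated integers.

After op 1 (out_shuffle): [0 2 1 5 3 7 4 6]
After op 2 (in_shuffle): [3 0 7 2 4 1 6 5]
After op 3 (out_shuffle): [3 4 0 1 7 6 2 5]
After op 4 (in_shuffle): [7 3 6 4 2 0 5 1]

Answer: 7 3 6 4 2 0 5 1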